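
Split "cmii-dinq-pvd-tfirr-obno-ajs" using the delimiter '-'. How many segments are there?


Input string: 'cmii-dinq-pvd-tfirr-obno-ajs'
Delimiter: '-'
Split result: 'cmii', 'dinq', 'pvd', 'tfirr', 'obno', 'ajs'
Number of parts: 6


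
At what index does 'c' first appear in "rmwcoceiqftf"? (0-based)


Input string: 'rmwcoceiqftf'
Target: 'c'
Scanning left to right: s[0]='r', s[1]='m', s[2]='w', s[3]='c'
First match at index: 3


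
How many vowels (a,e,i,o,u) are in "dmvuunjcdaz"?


Input string: 'dmvuunjcdaz'
Operation: count vowels (a, e, i, o, u)
Scan: s[0]='d', s[1]='m', s[2]='v', s[3]='u' (vowel), s[4]='u' (vowel), s[5]='n', s[6]='j', s[7]='c', s[8]='d', s[9]='a' (vowel), s[10]='z'
Vowels found: 3
Result: 3


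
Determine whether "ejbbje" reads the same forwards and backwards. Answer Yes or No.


Input string: 'ejbbje'
Reversed: 'ejbbje'
Compare pairs: s[0]='e' vs s[5]='e' (match), s[1]='j' vs s[4]='j' (match), s[2]='b' vs s[3]='b' (match)
Palindrome: Yes


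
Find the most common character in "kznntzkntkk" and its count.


Input: 'kznntzkntkk'
Operation: tally each character
Counts: 'k':4, 'n':3, 't':2, 'z':2
Maximum: 'k' appears 4 times


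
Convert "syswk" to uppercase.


Input string: 'syswk'
Operation: convert each letter to uppercase
Mapping: 's'->'S', 'y'->'Y', 's'->'S', 'w'->'W', 'k'->'K'
Result: SYSWK


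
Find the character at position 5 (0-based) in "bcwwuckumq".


Input string: 'bcwwuckumq'
Operation: get character at index 5
Index mapping: s[0]='b', s[1]='c', s[2]='w', s[3]='w', s[4]='u', s[5]='c'
Result: 'c'


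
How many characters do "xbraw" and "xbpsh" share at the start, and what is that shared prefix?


String 1: 'xbraw'
String 2: 'xbpsh'
Compare position by position:
pos 0: 'x' vs 'x' match
pos 1: 'b' vs 'b' match
pos 2: 'r' vs 'p' differ -> stop
Longest common prefix: "xb" (length 2)


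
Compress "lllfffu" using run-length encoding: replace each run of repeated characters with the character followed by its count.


Input: 'lllfffu'
Operation: identify consecutive runs
Runs: 'lll' -> l3, 'fff' -> f3, 'u' -> u1
Encoded: l3f3u1


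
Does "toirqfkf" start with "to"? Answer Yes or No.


Input string: 'toirqfkf'
Prefix to check: 'to'
First 2 characters of input: 'to'
Match: True
Result: Yes


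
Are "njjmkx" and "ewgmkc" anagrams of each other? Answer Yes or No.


String 1: 'njjmkx' -> sorted: 'jjkmnx'
String 2: 'ewgmkc' -> sorted: 'cegkmw'
Compare sorted forms: 'jjkmnx' != 'cegkmw'
Anagram: No


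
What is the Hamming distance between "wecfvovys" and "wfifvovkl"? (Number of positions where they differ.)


String 1: 'wecfvovys'
String 2: 'wfifvovkl'
Compare each position: pos 0: 'w'=='w', pos 1: 'e'!='f', pos 2: 'c'!='i', pos 3: 'f'=='f', pos 4: 'v'=='v', pos 5: 'o'=='o', pos 6: 'v'=='v', pos 7: 'y'!='k', pos 8: 's'!='l'
Differing positions: 4
Hamming distance: 4


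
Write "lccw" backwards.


Input string: 'lccw'
Operation: reverse character order
Original order: 'l' -> 'c' -> 'c' -> 'w'
Reversed order: 'w' -> 'c' -> 'c' -> 'l'
Result: wccl


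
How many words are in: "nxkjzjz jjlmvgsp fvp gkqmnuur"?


Input string: 'nxkjzjz jjlmvgsp fvp gkqmnuur'
Operation: split by spaces
Words found: 'nxkjzjz', 'jjlmvgsp', 'fvp', 'gkqmnuur'
Word count: 4


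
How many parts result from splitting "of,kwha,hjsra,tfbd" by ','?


Input string: 'of,kwha,hjsra,tfbd'
Delimiter: ','
Split result: 'of', 'kwha', 'hjsra', 'tfbd'
Number of parts: 4


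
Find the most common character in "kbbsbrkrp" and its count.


Input: 'kbbsbrkrp'
Operation: tally each character
Counts: 'b':3, 'k':2, 'p':1, 'r':2, 's':1
Maximum: 'b' appears 3 times


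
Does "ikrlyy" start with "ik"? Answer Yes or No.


Input string: 'ikrlyy'
Prefix to check: 'ik'
First 2 characters of input: 'ik'
Match: True
Result: Yes


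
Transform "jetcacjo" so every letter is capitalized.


Input string: 'jetcacjo'
Operation: convert each letter to uppercase
Mapping: 'j'->'J', 'e'->'E', 't'->'T', 'c'->'C', 'a'->'A', 'c'->'C', 'j'->'J', 'o'->'O'
Result: JETCACJO


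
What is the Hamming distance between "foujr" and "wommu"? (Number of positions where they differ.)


String 1: 'foujr'
String 2: 'wommu'
Compare each position: pos 0: 'f'!='w', pos 1: 'o'=='o', pos 2: 'u'!='m', pos 3: 'j'!='m', pos 4: 'r'!='u'
Differing positions: 4
Hamming distance: 4


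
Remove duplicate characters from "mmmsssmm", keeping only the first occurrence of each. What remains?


Input: 'mmmsssmm'
Operation: keep first occurrence of each character
Scan: s[0]='m' new -> keep; s[1]='m' seen -> skip; s[2]='m' seen -> skip; s[3]='s' new -> keep; s[4]='s' seen -> skip; s[5]='s' seen -> skip; s[6]='m' seen -> skip; s[7]='m' seen -> skip
Result: ms


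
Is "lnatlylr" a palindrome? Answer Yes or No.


Input string: 'lnatlylr'
Reversed: 'rlyltanl'
Compare pairs: s[0]='l' vs s[7]='r' (mismatch), s[1]='n' vs s[6]='l' (mismatch), s[2]='a' vs s[5]='y' (mismatch), s[3]='t' vs s[4]='l' (mismatch)
Palindrome: No


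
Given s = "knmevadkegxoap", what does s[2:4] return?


Input string: 'knmevadkegxoap'
Operation: slice [2:4]
Extract characters: s[2]='m', s[3]='e'
Result: me


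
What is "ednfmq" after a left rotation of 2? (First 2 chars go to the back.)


Input: 'ednfmq', shift = 2
Operation: split at index 2 and swap parts
Front part s[0:2] = 'ed'
Back part s[2:] = 'nfmq'
Rotated = back + front = 'nfmq' + 'ed'
Result: nfmqed


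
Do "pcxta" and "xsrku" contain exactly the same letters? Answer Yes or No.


String 1: 'pcxta' -> sorted: 'acptx'
String 2: 'xsrku' -> sorted: 'krsux'
Compare sorted forms: 'acptx' != 'krsux'
Anagram: No


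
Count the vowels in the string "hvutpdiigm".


Input string: 'hvutpdiigm'
Operation: count vowels (a, e, i, o, u)
Scan: s[0]='h', s[1]='v', s[2]='u' (vowel), s[3]='t', s[4]='p', s[5]='d', s[6]='i' (vowel), s[7]='i' (vowel), s[8]='g', s[9]='m'
Vowels found: 3
Result: 3


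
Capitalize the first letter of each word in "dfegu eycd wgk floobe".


Input string: 'dfegu eycd wgk floobe'
Operation: capitalize first letter of each word
Word transformations: 'dfegu'->'Dfegu', 'eycd'->'Eycd', 'wgk'->'Wgk', 'floobe'->'Floobe'
Result: Dfegu Eycd Wgk Floobe


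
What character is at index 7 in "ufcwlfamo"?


Input string: 'ufcwlfamo'
Operation: get character at index 7
Index mapping: s[0]='u', s[1]='f', s[2]='c', s[3]='w', s[4]='l', s[5]='f', s[6]='a', s[7]='m'
Result: 'm'


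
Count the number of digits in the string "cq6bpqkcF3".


Input string: 'cq6bpqkcF3'
Operation: count digit characters (0-9)
Scan: 'c', 'q', '6'(digit), 'b', 'p', 'q', 'k', 'c', 'F', '3'(digit)
Digits found: 2
Result: 2


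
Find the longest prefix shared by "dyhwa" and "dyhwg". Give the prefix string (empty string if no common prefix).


String 1: 'dyhwa'
String 2: 'dyhwg'
Compare position by position:
pos 0: 'd' vs 'd' match
pos 1: 'y' vs 'y' match
pos 2: 'h' vs 'h' match
pos 3: 'w' vs 'w' match
pos 4: 'a' vs 'g' differ -> stop
Longest common prefix: "dyhw" (length 4)


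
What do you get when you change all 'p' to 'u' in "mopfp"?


Input string: 'mopfp'
Operation: replace 'p' with 'u'
Positions of 'p': 2, 4
After replacement: moufu


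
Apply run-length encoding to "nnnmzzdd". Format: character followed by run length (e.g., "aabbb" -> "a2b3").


Input: 'nnnmzzdd'
Operation: identify consecutive runs
Runs: 'nnn' -> n3, 'm' -> m1, 'zz' -> z2, 'dd' -> d2
Encoded: n3m1z2d2


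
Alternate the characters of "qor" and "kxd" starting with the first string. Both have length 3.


String 1: 'qor'
String 2: 'kxd'
Operation: alternate characters
Pairs: 'q'+'k', 'o'+'x', 'r'+'d'
Result: qkoxrd


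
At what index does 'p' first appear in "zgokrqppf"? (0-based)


Input string: 'zgokrqppf'
Target: 'p'
Scanning left to right: s[0]='z', s[1]='g', s[2]='o', s[3]='k', s[4]='r', s[5]='q', s[6]='p'
First match at index: 6


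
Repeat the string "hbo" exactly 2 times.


Input string: 'hbo'
Operation: repeat 2 times
Concatenation: 'hbo' + 'hbo'
Result: hbohbo


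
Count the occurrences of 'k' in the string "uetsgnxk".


Input string: 'uetsgnxk'
Target character: 'k'
Scan each position: s[7]='k'
Matches found at indices: 7
Total: 1


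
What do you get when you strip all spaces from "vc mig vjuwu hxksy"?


Input string: 'vc mig vjuwu hxksy'
Operation: remove all spaces
Words: 'vc', 'mig', 'vjuwu', 'hxksy'
Join without spaces: vcmigvjuwuhxksy


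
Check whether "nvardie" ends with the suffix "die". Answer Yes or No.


Input string: 'nvardie'
Suffix to check: 'die'
Last 3 characters of input: 'die'
Match: True
Result: Yes


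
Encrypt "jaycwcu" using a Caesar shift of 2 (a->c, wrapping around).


Input: 'jaycwcu', shift = 2
Operation: for each letter, (position + 2) mod 26
Mapping: 'j'(9+2=11)->'l', 'a'(0+2=2)->'c', 'y'(24+2=26, 26 mod 26=0)->'a', 'c'(2+2=4)->'e', 'w'(22+2=24)->'y', 'c'(2+2=4)->'e', 'u'(20+2=22)->'w'
Result: lcaeyew


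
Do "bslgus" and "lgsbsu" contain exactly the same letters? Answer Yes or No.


String 1: 'bslgus' -> sorted: 'bglssu'
String 2: 'lgsbsu' -> sorted: 'bglssu'
Compare sorted forms: 'bglssu' == 'bglssu'
Anagram: Yes


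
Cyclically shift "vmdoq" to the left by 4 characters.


Input: 'vmdoq', shift = 4
Operation: split at index 4 and swap parts
Front part s[0:4] = 'vmdo'
Back part s[4:] = 'q'
Rotated = back + front = 'q' + 'vmdo'
Result: qvmdo


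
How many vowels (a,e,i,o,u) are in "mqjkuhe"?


Input string: 'mqjkuhe'
Operation: count vowels (a, e, i, o, u)
Scan: s[0]='m', s[1]='q', s[2]='j', s[3]='k', s[4]='u' (vowel), s[5]='h', s[6]='e' (vowel)
Vowels found: 2
Result: 2


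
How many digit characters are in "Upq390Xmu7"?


Input string: 'Upq390Xmu7'
Operation: count digit characters (0-9)
Scan: 'U', 'p', 'q', '3'(digit), '9'(digit), '0'(digit), 'X', 'm', 'u', '7'(digit)
Digits found: 4
Result: 4


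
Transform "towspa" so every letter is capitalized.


Input string: 'towspa'
Operation: convert each letter to uppercase
Mapping: 't'->'T', 'o'->'O', 'w'->'W', 's'->'S', 'p'->'P', 'a'->'A'
Result: TOWSPA


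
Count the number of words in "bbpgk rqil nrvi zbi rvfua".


Input string: 'bbpgk rqil nrvi zbi rvfua'
Operation: split by spaces
Words found: 'bbpgk', 'rqil', 'nrvi', 'zbi', 'rvfua'
Word count: 5


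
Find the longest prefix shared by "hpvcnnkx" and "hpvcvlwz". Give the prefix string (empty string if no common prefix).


String 1: 'hpvcnnkx'
String 2: 'hpvcvlwz'
Compare position by position:
pos 0: 'h' vs 'h' match
pos 1: 'p' vs 'p' match
pos 2: 'v' vs 'v' match
pos 3: 'c' vs 'c' match
pos 4: 'n' vs 'v' differ -> stop
Longest common prefix: "hpvc" (length 4)


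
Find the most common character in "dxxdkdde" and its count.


Input: 'dxxdkdde'
Operation: tally each character
Counts: 'd':4, 'e':1, 'k':1, 'x':2
Maximum: 'd' appears 4 times


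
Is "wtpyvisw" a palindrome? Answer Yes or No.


Input string: 'wtpyvisw'
Reversed: 'wsivyptw'
Compare pairs: s[0]='w' vs s[7]='w' (match), s[1]='t' vs s[6]='s' (mismatch), s[2]='p' vs s[5]='i' (mismatch), s[3]='y' vs s[4]='v' (mismatch)
Palindrome: No


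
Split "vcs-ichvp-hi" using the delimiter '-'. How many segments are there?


Input string: 'vcs-ichvp-hi'
Delimiter: '-'
Split result: 'vcs', 'ichvp', 'hi'
Number of parts: 3


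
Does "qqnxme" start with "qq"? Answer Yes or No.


Input string: 'qqnxme'
Prefix to check: 'qq'
First 2 characters of input: 'qq'
Match: True
Result: Yes


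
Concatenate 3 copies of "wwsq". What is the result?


Input string: 'wwsq'
Operation: repeat 3 times
Concatenation: 'wwsq' + 'wwsq' + 'wwsq'
Result: wwsqwwsqwwsq


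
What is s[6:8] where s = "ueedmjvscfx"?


Input string: 'ueedmjvscfx'
Operation: slice [6:8]
Extract characters: s[6]='v', s[7]='s'
Result: vs


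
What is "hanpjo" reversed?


Input string: 'hanpjo'
Operation: reverse character order
Original order: 'h' -> 'a' -> 'n' -> 'p' -> 'j' -> 'o'
Reversed order: 'o' -> 'j' -> 'p' -> 'n' -> 'a' -> 'h'
Result: ojpnah


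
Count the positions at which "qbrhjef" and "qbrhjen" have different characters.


String 1: 'qbrhjef'
String 2: 'qbrhjen'
Compare each position: pos 0: 'q'=='q', pos 1: 'b'=='b', pos 2: 'r'=='r', pos 3: 'h'=='h', pos 4: 'j'=='j', pos 5: 'e'=='e', pos 6: 'f'!='n'
Differing positions: 1
Hamming distance: 1


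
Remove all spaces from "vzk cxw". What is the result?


Input string: 'vzk cxw'
Operation: remove all spaces
Words: 'vzk', 'cxw'
Join without spaces: vzkcxw


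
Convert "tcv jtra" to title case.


Input string: 'tcv jtra'
Operation: capitalize first letter of each word
Word transformations: 'tcv'->'Tcv', 'jtra'->'Jtra'
Result: Tcv Jtra


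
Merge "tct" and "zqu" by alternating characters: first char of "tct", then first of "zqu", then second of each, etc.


String 1: 'tct'
String 2: 'zqu'
Operation: alternate characters
Pairs: 't'+'z', 'c'+'q', 't'+'u'
Result: tzcqtu


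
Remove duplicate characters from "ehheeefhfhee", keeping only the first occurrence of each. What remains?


Input: 'ehheeefhfhee'
Operation: keep first occurrence of each character
Scan: s[0]='e' new -> keep; s[1]='h' new -> keep; s[2]='h' seen -> skip; s[3]='e' seen -> skip; s[4]='e' seen -> skip; s[5]='e' seen -> skip; s[6]='f' new -> keep; s[7]='h' seen -> skip; s[8]='f' seen -> skip; s[9]='h' seen -> skip; s[10]='e' seen -> skip; s[11]='e' seen -> skip
Result: ehf


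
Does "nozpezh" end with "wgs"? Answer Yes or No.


Input string: 'nozpezh'
Suffix to check: 'wgs'
Last 3 characters of input: 'ezh'
Match: False
Result: No


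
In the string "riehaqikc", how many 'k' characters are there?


Input string: 'riehaqikc'
Target character: 'k'
Scan each position: s[7]='k'
Matches found at indices: 7
Total: 1


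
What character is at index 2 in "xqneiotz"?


Input string: 'xqneiotz'
Operation: get character at index 2
Index mapping: s[0]='x', s[1]='q', s[2]='n'
Result: 'n'


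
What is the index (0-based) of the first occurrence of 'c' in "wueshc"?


Input string: 'wueshc'
Target: 'c'
Scanning left to right: s[0]='w', s[1]='u', s[2]='e', s[3]='s', s[4]='h', s[5]='c'
First match at index: 5


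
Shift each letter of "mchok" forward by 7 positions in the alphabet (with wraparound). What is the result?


Input: 'mchok', shift = 7
Operation: for each letter, (position + 7) mod 26
Mapping: 'm'(12+7=19)->'t', 'c'(2+7=9)->'j', 'h'(7+7=14)->'o', 'o'(14+7=21)->'v', 'k'(10+7=17)->'r'
Result: tjovr


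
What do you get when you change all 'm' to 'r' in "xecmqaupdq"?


Input string: 'xecmqaupdq'
Operation: replace 'm' with 'r'
Positions of 'm': 3
After replacement: xecrqaupdq


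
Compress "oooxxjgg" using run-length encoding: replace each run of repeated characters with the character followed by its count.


Input: 'oooxxjgg'
Operation: identify consecutive runs
Runs: 'ooo' -> o3, 'xx' -> x2, 'j' -> j1, 'gg' -> g2
Encoded: o3x2j1g2


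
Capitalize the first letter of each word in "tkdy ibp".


Input string: 'tkdy ibp'
Operation: capitalize first letter of each word
Word transformations: 'tkdy'->'Tkdy', 'ibp'->'Ibp'
Result: Tkdy Ibp


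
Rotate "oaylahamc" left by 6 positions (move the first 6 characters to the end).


Input: 'oaylahamc', shift = 6
Operation: split at index 6 and swap parts
Front part s[0:6] = 'oaylah'
Back part s[6:] = 'amc'
Rotated = back + front = 'amc' + 'oaylah'
Result: amcoaylah


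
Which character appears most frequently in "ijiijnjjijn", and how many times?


Input: 'ijiijnjjijn'
Operation: tally each character
Counts: 'i':4, 'j':5, 'n':2
Maximum: 'j' appears 5 times


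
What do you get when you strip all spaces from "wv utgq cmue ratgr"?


Input string: 'wv utgq cmue ratgr'
Operation: remove all spaces
Words: 'wv', 'utgq', 'cmue', 'ratgr'
Join without spaces: wvutgqcmueratgr


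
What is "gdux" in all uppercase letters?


Input string: 'gdux'
Operation: convert each letter to uppercase
Mapping: 'g'->'G', 'd'->'D', 'u'->'U', 'x'->'X'
Result: GDUX


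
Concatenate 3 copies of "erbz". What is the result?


Input string: 'erbz'
Operation: repeat 3 times
Concatenation: 'erbz' + 'erbz' + 'erbz'
Result: erbzerbzerbz


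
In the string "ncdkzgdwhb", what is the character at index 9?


Input string: 'ncdkzgdwhb'
Operation: get character at index 9
Index mapping: s[0]='n', s[1]='c', s[2]='d', s[3]='k', s[4]='z', s[5]='g', s[6]='d', s[7]='w', s[8]='h', s[9]='b'
Result: 'b'


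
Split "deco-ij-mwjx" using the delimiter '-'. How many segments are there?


Input string: 'deco-ij-mwjx'
Delimiter: '-'
Split result: 'deco', 'ij', 'mwjx'
Number of parts: 3


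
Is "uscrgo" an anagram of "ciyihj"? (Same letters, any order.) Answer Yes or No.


String 1: 'ciyihj' -> sorted: 'chiijy'
String 2: 'uscrgo' -> sorted: 'cgorsu'
Compare sorted forms: 'chiijy' != 'cgorsu'
Anagram: No


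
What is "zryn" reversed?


Input string: 'zryn'
Operation: reverse character order
Original order: 'z' -> 'r' -> 'y' -> 'n'
Reversed order: 'n' -> 'y' -> 'r' -> 'z'
Result: nyrz


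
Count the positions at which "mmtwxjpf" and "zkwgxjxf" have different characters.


String 1: 'mmtwxjpf'
String 2: 'zkwgxjxf'
Compare each position: pos 0: 'm'!='z', pos 1: 'm'!='k', pos 2: 't'!='w', pos 3: 'w'!='g', pos 4: 'x'=='x', pos 5: 'j'=='j', pos 6: 'p'!='x', pos 7: 'f'=='f'
Differing positions: 5
Hamming distance: 5


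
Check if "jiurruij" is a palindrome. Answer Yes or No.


Input string: 'jiurruij'
Reversed: 'jiurruij'
Compare pairs: s[0]='j' vs s[7]='j' (match), s[1]='i' vs s[6]='i' (match), s[2]='u' vs s[5]='u' (match), s[3]='r' vs s[4]='r' (match)
Palindrome: Yes


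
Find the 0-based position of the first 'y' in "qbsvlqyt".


Input string: 'qbsvlqyt'
Target: 'y'
Scanning left to right: s[0]='q', s[1]='b', s[2]='s', s[3]='v', s[4]='l', s[5]='q', s[6]='y'
First match at index: 6


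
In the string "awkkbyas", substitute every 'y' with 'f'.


Input string: 'awkkbyas'
Operation: replace 'y' with 'f'
Positions of 'y': 5
After replacement: awkkbfas


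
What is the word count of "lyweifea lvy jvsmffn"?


Input string: 'lyweifea lvy jvsmffn'
Operation: split by spaces
Words found: 'lyweifea', 'lvy', 'jvsmffn'
Word count: 3


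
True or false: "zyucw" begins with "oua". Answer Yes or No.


Input string: 'zyucw'
Prefix to check: 'oua'
First 3 characters of input: 'zyu'
Match: False
Result: No


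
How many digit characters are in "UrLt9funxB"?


Input string: 'UrLt9funxB'
Operation: count digit characters (0-9)
Scan: 'U', 'r', 'L', 't', '9'(digit), 'f', 'u', 'n', 'x', 'B'
Digits found: 1
Result: 1


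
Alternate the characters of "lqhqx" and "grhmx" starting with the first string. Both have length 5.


String 1: 'lqhqx'
String 2: 'grhmx'
Operation: alternate characters
Pairs: 'l'+'g', 'q'+'r', 'h'+'h', 'q'+'m', 'x'+'x'
Result: lgqrhhqmxx


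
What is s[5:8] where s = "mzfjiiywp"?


Input string: 'mzfjiiywp'
Operation: slice [5:8]
Extract characters: s[5]='i', s[6]='y', s[7]='w'
Result: iyw


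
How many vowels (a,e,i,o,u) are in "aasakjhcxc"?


Input string: 'aasakjhcxc'
Operation: count vowels (a, e, i, o, u)
Scan: s[0]='a' (vowel), s[1]='a' (vowel), s[2]='s', s[3]='a' (vowel), s[4]='k', s[5]='j', s[6]='h', s[7]='c', s[8]='x', s[9]='c'
Vowels found: 3
Result: 3


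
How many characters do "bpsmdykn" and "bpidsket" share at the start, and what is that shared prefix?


String 1: 'bpsmdykn'
String 2: 'bpidsket'
Compare position by position:
pos 0: 'b' vs 'b' match
pos 1: 'p' vs 'p' match
pos 2: 's' vs 'i' differ -> stop
Longest common prefix: "bp" (length 2)


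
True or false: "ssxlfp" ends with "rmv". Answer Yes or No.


Input string: 'ssxlfp'
Suffix to check: 'rmv'
Last 3 characters of input: 'lfp'
Match: False
Result: No


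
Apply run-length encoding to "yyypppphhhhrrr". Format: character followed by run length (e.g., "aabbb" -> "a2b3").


Input: 'yyypppphhhhrrr'
Operation: identify consecutive runs
Runs: 'yyy' -> y3, 'pppp' -> p4, 'hhhh' -> h4, 'rrr' -> r3
Encoded: y3p4h4r3


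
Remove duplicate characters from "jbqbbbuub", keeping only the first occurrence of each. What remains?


Input: 'jbqbbbuub'
Operation: keep first occurrence of each character
Scan: s[0]='j' new -> keep; s[1]='b' new -> keep; s[2]='q' new -> keep; s[3]='b' seen -> skip; s[4]='b' seen -> skip; s[5]='b' seen -> skip; s[6]='u' new -> keep; s[7]='u' seen -> skip; s[8]='b' seen -> skip
Result: jbqu


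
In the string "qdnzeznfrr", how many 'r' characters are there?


Input string: 'qdnzeznfrr'
Target character: 'r'
Scan each position: s[8]='r', s[9]='r'
Matches found at indices: 8, 9
Total: 2


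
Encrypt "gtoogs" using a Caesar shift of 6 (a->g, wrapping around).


Input: 'gtoogs', shift = 6
Operation: for each letter, (position + 6) mod 26
Mapping: 'g'(6+6=12)->'m', 't'(19+6=25)->'z', 'o'(14+6=20)->'u', 'o'(14+6=20)->'u', 'g'(6+6=12)->'m', 's'(18+6=24)->'y'
Result: mzuumy


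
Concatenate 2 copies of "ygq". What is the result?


Input string: 'ygq'
Operation: repeat 2 times
Concatenation: 'ygq' + 'ygq'
Result: ygqygq


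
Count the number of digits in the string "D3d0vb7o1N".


Input string: 'D3d0vb7o1N'
Operation: count digit characters (0-9)
Scan: 'D', '3'(digit), 'd', '0'(digit), 'v', 'b', '7'(digit), 'o', '1'(digit), 'N'
Digits found: 4
Result: 4


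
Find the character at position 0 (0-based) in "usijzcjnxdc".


Input string: 'usijzcjnxdc'
Operation: get character at index 0
Index mapping: s[0]='u'
Result: 'u'


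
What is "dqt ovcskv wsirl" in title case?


Input string: 'dqt ovcskv wsirl'
Operation: capitalize first letter of each word
Word transformations: 'dqt'->'Dqt', 'ovcskv'->'Ovcskv', 'wsirl'->'Wsirl'
Result: Dqt Ovcskv Wsirl


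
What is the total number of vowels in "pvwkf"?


Input string: 'pvwkf'
Operation: count vowels (a, e, i, o, u)
Scan: s[0]='p', s[1]='v', s[2]='w', s[3]='k', s[4]='f'
Vowels found: 0
Result: 0


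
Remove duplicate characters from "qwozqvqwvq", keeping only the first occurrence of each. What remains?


Input: 'qwozqvqwvq'
Operation: keep first occurrence of each character
Scan: s[0]='q' new -> keep; s[1]='w' new -> keep; s[2]='o' new -> keep; s[3]='z' new -> keep; s[4]='q' seen -> skip; s[5]='v' new -> keep; s[6]='q' seen -> skip; s[7]='w' seen -> skip; s[8]='v' seen -> skip; s[9]='q' seen -> skip
Result: qwozv


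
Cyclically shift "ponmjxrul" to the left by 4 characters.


Input: 'ponmjxrul', shift = 4
Operation: split at index 4 and swap parts
Front part s[0:4] = 'ponm'
Back part s[4:] = 'jxrul'
Rotated = back + front = 'jxrul' + 'ponm'
Result: jxrulponm


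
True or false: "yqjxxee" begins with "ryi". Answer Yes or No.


Input string: 'yqjxxee'
Prefix to check: 'ryi'
First 3 characters of input: 'yqj'
Match: False
Result: No


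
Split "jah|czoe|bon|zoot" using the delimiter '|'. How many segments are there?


Input string: 'jah|czoe|bon|zoot'
Delimiter: '|'
Split result: 'jah', 'czoe', 'bon', 'zoot'
Number of parts: 4


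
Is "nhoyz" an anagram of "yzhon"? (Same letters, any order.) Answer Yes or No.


String 1: 'yzhon' -> sorted: 'hnoyz'
String 2: 'nhoyz' -> sorted: 'hnoyz'
Compare sorted forms: 'hnoyz' == 'hnoyz'
Anagram: Yes


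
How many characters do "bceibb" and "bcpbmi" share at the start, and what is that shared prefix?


String 1: 'bceibb'
String 2: 'bcpbmi'
Compare position by position:
pos 0: 'b' vs 'b' match
pos 1: 'c' vs 'c' match
pos 2: 'e' vs 'p' differ -> stop
Longest common prefix: "bc" (length 2)


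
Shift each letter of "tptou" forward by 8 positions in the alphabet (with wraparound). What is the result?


Input: 'tptou', shift = 8
Operation: for each letter, (position + 8) mod 26
Mapping: 't'(19+8=27, 27 mod 26=1)->'b', 'p'(15+8=23)->'x', 't'(19+8=27, 27 mod 26=1)->'b', 'o'(14+8=22)->'w', 'u'(20+8=28, 28 mod 26=2)->'c'
Result: bxbwc


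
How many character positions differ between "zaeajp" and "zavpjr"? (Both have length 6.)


String 1: 'zaeajp'
String 2: 'zavpjr'
Compare each position: pos 0: 'z'=='z', pos 1: 'a'=='a', pos 2: 'e'!='v', pos 3: 'a'!='p', pos 4: 'j'=='j', pos 5: 'p'!='r'
Differing positions: 3
Hamming distance: 3


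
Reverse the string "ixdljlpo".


Input string: 'ixdljlpo'
Operation: reverse character order
Original order: 'i' -> 'x' -> 'd' -> 'l' -> 'j' -> 'l' -> 'p' -> 'o'
Reversed order: 'o' -> 'p' -> 'l' -> 'j' -> 'l' -> 'd' -> 'x' -> 'i'
Result: opljldxi


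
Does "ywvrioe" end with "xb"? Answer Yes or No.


Input string: 'ywvrioe'
Suffix to check: 'xb'
Last 2 characters of input: 'oe'
Match: False
Result: No


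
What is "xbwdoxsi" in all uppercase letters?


Input string: 'xbwdoxsi'
Operation: convert each letter to uppercase
Mapping: 'x'->'X', 'b'->'B', 'w'->'W', 'd'->'D', 'o'->'O', 'x'->'X', 's'->'S', 'i'->'I'
Result: XBWDOXSI


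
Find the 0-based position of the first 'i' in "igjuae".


Input string: 'igjuae'
Target: 'i'
Scanning left to right: s[0]='i'
First match at index: 0


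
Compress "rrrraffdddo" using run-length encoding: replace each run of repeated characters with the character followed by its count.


Input: 'rrrraffdddo'
Operation: identify consecutive runs
Runs: 'rrrr' -> r4, 'a' -> a1, 'ff' -> f2, 'ddd' -> d3, 'o' -> o1
Encoded: r4a1f2d3o1


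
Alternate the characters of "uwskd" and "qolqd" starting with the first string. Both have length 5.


String 1: 'uwskd'
String 2: 'qolqd'
Operation: alternate characters
Pairs: 'u'+'q', 'w'+'o', 's'+'l', 'k'+'q', 'd'+'d'
Result: uqwoslkqdd


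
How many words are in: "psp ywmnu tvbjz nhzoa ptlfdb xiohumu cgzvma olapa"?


Input string: 'psp ywmnu tvbjz nhzoa ptlfdb xiohumu cgzvma olapa'
Operation: split by spaces
Words found: 'psp', 'ywmnu', 'tvbjz', 'nhzoa', 'ptlfdb', 'xiohumu', 'cgzvma', 'olapa'
Word count: 8


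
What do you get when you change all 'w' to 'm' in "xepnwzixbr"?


Input string: 'xepnwzixbr'
Operation: replace 'w' with 'm'
Positions of 'w': 4
After replacement: xepnmzixbr


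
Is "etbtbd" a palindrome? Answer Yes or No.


Input string: 'etbtbd'
Reversed: 'dbtbte'
Compare pairs: s[0]='e' vs s[5]='d' (mismatch), s[1]='t' vs s[4]='b' (mismatch), s[2]='b' vs s[3]='t' (mismatch)
Palindrome: No


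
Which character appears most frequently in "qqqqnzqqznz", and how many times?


Input: 'qqqqnzqqznz'
Operation: tally each character
Counts: 'n':2, 'q':6, 'z':3
Maximum: 'q' appears 6 times


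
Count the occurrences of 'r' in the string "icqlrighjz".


Input string: 'icqlrighjz'
Target character: 'r'
Scan each position: s[4]='r'
Matches found at indices: 4
Total: 1


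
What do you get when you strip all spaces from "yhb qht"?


Input string: 'yhb qht'
Operation: remove all spaces
Words: 'yhb', 'qht'
Join without spaces: yhbqht


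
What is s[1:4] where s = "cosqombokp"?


Input string: 'cosqombokp'
Operation: slice [1:4]
Extract characters: s[1]='o', s[2]='s', s[3]='q'
Result: osq


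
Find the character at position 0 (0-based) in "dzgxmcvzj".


Input string: 'dzgxmcvzj'
Operation: get character at index 0
Index mapping: s[0]='d'
Result: 'd'


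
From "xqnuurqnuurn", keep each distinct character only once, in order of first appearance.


Input: 'xqnuurqnuurn'
Operation: keep first occurrence of each character
Scan: s[0]='x' new -> keep; s[1]='q' new -> keep; s[2]='n' new -> keep; s[3]='u' new -> keep; s[4]='u' seen -> skip; s[5]='r' new -> keep; s[6]='q' seen -> skip; s[7]='n' seen -> skip; s[8]='u' seen -> skip; s[9]='u' seen -> skip; s[10]='r' seen -> skip; s[11]='n' seen -> skip
Result: xqnur


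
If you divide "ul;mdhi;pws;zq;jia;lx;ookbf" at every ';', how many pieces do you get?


Input string: 'ul;mdhi;pws;zq;jia;lx;ookbf'
Delimiter: ';'
Split result: 'ul', 'mdhi', 'pws', 'zq', 'jia', 'lx', 'ookbf'
Number of parts: 7


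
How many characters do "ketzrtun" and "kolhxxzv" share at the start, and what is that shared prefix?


String 1: 'ketzrtun'
String 2: 'kolhxxzv'
Compare position by position:
pos 0: 'k' vs 'k' match
pos 1: 'e' vs 'o' differ -> stop
Longest common prefix: "k" (length 1)


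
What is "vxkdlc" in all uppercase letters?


Input string: 'vxkdlc'
Operation: convert each letter to uppercase
Mapping: 'v'->'V', 'x'->'X', 'k'->'K', 'd'->'D', 'l'->'L', 'c'->'C'
Result: VXKDLC


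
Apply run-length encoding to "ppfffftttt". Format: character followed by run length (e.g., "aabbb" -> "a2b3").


Input: 'ppfffftttt'
Operation: identify consecutive runs
Runs: 'pp' -> p2, 'ffff' -> f4, 'tttt' -> t4
Encoded: p2f4t4


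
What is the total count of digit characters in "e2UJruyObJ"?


Input string: 'e2UJruyObJ'
Operation: count digit characters (0-9)
Scan: 'e', '2'(digit), 'U', 'J', 'r', 'u', 'y', 'O', 'b', 'J'
Digits found: 1
Result: 1


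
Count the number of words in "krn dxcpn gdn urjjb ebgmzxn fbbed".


Input string: 'krn dxcpn gdn urjjb ebgmzxn fbbed'
Operation: split by spaces
Words found: 'krn', 'dxcpn', 'gdn', 'urjjb', 'ebgmzxn', 'fbbed'
Word count: 6


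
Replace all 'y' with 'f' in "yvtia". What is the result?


Input string: 'yvtia'
Operation: replace 'y' with 'f'
Positions of 'y': 0
After replacement: fvtia


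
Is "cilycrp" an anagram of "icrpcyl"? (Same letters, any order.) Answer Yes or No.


String 1: 'icrpcyl' -> sorted: 'ccilpry'
String 2: 'cilycrp' -> sorted: 'ccilpry'
Compare sorted forms: 'ccilpry' == 'ccilpry'
Anagram: Yes


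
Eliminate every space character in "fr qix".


Input string: 'fr qix'
Operation: remove all spaces
Words: 'fr', 'qix'
Join without spaces: frqix


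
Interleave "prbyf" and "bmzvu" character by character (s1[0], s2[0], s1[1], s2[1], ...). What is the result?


String 1: 'prbyf'
String 2: 'bmzvu'
Operation: alternate characters
Pairs: 'p'+'b', 'r'+'m', 'b'+'z', 'y'+'v', 'f'+'u'
Result: pbrmbzyvfu


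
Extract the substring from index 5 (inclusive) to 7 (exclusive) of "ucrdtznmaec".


Input string: 'ucrdtznmaec'
Operation: slice [5:7]
Extract characters: s[5]='z', s[6]='n'
Result: zn


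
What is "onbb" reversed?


Input string: 'onbb'
Operation: reverse character order
Original order: 'o' -> 'n' -> 'b' -> 'b'
Reversed order: 'b' -> 'b' -> 'n' -> 'o'
Result: bbno


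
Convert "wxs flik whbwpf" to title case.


Input string: 'wxs flik whbwpf'
Operation: capitalize first letter of each word
Word transformations: 'wxs'->'Wxs', 'flik'->'Flik', 'whbwpf'->'Whbwpf'
Result: Wxs Flik Whbwpf


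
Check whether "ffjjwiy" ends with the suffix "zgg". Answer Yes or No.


Input string: 'ffjjwiy'
Suffix to check: 'zgg'
Last 3 characters of input: 'wiy'
Match: False
Result: No


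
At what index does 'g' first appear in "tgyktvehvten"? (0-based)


Input string: 'tgyktvehvten'
Target: 'g'
Scanning left to right: s[0]='t', s[1]='g'
First match at index: 1


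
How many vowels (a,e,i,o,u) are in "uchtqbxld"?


Input string: 'uchtqbxld'
Operation: count vowels (a, e, i, o, u)
Scan: s[0]='u' (vowel), s[1]='c', s[2]='h', s[3]='t', s[4]='q', s[5]='b', s[6]='x', s[7]='l', s[8]='d'
Vowels found: 1
Result: 1


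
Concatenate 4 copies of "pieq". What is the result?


Input string: 'pieq'
Operation: repeat 4 times
Concatenation: 'pieq' + 'pieq' + 'pieq' + 'pieq'
Result: pieqpieqpieqpieq


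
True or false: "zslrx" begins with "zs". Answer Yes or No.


Input string: 'zslrx'
Prefix to check: 'zs'
First 2 characters of input: 'zs'
Match: True
Result: Yes


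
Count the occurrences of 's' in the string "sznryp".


Input string: 'sznryp'
Target character: 's'
Scan each position: s[0]='s'
Matches found at indices: 0
Total: 1


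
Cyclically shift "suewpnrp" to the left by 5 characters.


Input: 'suewpnrp', shift = 5
Operation: split at index 5 and swap parts
Front part s[0:5] = 'suewp'
Back part s[5:] = 'nrp'
Rotated = back + front = 'nrp' + 'suewp'
Result: nrpsuewp


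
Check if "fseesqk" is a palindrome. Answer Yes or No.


Input string: 'fseesqk'
Reversed: 'kqseesf'
Compare pairs: s[0]='f' vs s[6]='k' (mismatch), s[1]='s' vs s[5]='q' (mismatch), s[2]='e' vs s[4]='s' (mismatch)
Palindrome: No


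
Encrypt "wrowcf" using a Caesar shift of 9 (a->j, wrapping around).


Input: 'wrowcf', shift = 9
Operation: for each letter, (position + 9) mod 26
Mapping: 'w'(22+9=31, 31 mod 26=5)->'f', 'r'(17+9=26, 26 mod 26=0)->'a', 'o'(14+9=23)->'x', 'w'(22+9=31, 31 mod 26=5)->'f', 'c'(2+9=11)->'l', 'f'(5+9=14)->'o'
Result: faxflo


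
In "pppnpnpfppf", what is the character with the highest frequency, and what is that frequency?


Input: 'pppnpnpfppf'
Operation: tally each character
Counts: 'f':2, 'n':2, 'p':7
Maximum: 'p' appears 7 times


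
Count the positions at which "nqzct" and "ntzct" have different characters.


String 1: 'nqzct'
String 2: 'ntzct'
Compare each position: pos 0: 'n'=='n', pos 1: 'q'!='t', pos 2: 'z'=='z', pos 3: 'c'=='c', pos 4: 't'=='t'
Differing positions: 1
Hamming distance: 1


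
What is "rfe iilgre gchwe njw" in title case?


Input string: 'rfe iilgre gchwe njw'
Operation: capitalize first letter of each word
Word transformations: 'rfe'->'Rfe', 'iilgre'->'Iilgre', 'gchwe'->'Gchwe', 'njw'->'Njw'
Result: Rfe Iilgre Gchwe Njw


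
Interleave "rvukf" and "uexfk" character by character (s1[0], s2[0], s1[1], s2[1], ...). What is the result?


String 1: 'rvukf'
String 2: 'uexfk'
Operation: alternate characters
Pairs: 'r'+'u', 'v'+'e', 'u'+'x', 'k'+'f', 'f'+'k'
Result: ruveuxkffk


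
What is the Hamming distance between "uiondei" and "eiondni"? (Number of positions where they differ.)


String 1: 'uiondei'
String 2: 'eiondni'
Compare each position: pos 0: 'u'!='e', pos 1: 'i'=='i', pos 2: 'o'=='o', pos 3: 'n'=='n', pos 4: 'd'=='d', pos 5: 'e'!='n', pos 6: 'i'=='i'
Differing positions: 2
Hamming distance: 2


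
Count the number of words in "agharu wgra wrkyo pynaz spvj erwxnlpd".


Input string: 'agharu wgra wrkyo pynaz spvj erwxnlpd'
Operation: split by spaces
Words found: 'agharu', 'wgra', 'wrkyo', 'pynaz', 'spvj', 'erwxnlpd'
Word count: 6


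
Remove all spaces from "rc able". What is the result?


Input string: 'rc able'
Operation: remove all spaces
Words: 'rc', 'able'
Join without spaces: rcable


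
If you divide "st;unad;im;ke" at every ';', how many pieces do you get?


Input string: 'st;unad;im;ke'
Delimiter: ';'
Split result: 'st', 'unad', 'im', 'ke'
Number of parts: 4


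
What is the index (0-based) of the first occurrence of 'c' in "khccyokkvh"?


Input string: 'khccyokkvh'
Target: 'c'
Scanning left to right: s[0]='k', s[1]='h', s[2]='c'
First match at index: 2


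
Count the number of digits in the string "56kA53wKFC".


Input string: '56kA53wKFC'
Operation: count digit characters (0-9)
Scan: '5'(digit), '6'(digit), 'k', 'A', '5'(digit), '3'(digit), 'w', 'K', 'F', 'C'
Digits found: 4
Result: 4


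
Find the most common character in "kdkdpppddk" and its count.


Input: 'kdkdpppddk'
Operation: tally each character
Counts: 'd':4, 'k':3, 'p':3
Maximum: 'd' appears 4 times


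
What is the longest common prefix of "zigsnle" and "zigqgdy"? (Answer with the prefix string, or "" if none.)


String 1: 'zigsnle'
String 2: 'zigqgdy'
Compare position by position:
pos 0: 'z' vs 'z' match
pos 1: 'i' vs 'i' match
pos 2: 'g' vs 'g' match
pos 3: 's' vs 'q' differ -> stop
Longest common prefix: "zig" (length 3)


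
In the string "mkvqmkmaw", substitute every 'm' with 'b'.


Input string: 'mkvqmkmaw'
Operation: replace 'm' with 'b'
Positions of 'm': 0, 4, 6
After replacement: bkvqbkbaw


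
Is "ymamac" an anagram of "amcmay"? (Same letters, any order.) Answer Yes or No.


String 1: 'amcmay' -> sorted: 'aacmmy'
String 2: 'ymamac' -> sorted: 'aacmmy'
Compare sorted forms: 'aacmmy' == 'aacmmy'
Anagram: Yes


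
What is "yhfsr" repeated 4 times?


Input string: 'yhfsr'
Operation: repeat 4 times
Concatenation: 'yhfsr' + 'yhfsr' + 'yhfsr' + 'yhfsr'
Result: yhfsryhfsryhfsryhfsr


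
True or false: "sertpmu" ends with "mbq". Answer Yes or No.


Input string: 'sertpmu'
Suffix to check: 'mbq'
Last 3 characters of input: 'pmu'
Match: False
Result: No


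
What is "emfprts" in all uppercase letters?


Input string: 'emfprts'
Operation: convert each letter to uppercase
Mapping: 'e'->'E', 'm'->'M', 'f'->'F', 'p'->'P', 'r'->'R', 't'->'T', 's'->'S'
Result: EMFPRTS


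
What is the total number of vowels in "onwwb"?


Input string: 'onwwb'
Operation: count vowels (a, e, i, o, u)
Scan: s[0]='o' (vowel), s[1]='n', s[2]='w', s[3]='w', s[4]='b'
Vowels found: 1
Result: 1


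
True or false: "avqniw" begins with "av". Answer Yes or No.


Input string: 'avqniw'
Prefix to check: 'av'
First 2 characters of input: 'av'
Match: True
Result: Yes


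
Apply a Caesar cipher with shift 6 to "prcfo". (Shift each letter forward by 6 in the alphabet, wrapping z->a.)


Input: 'prcfo', shift = 6
Operation: for each letter, (position + 6) mod 26
Mapping: 'p'(15+6=21)->'v', 'r'(17+6=23)->'x', 'c'(2+6=8)->'i', 'f'(5+6=11)->'l', 'o'(14+6=20)->'u'
Result: vxilu


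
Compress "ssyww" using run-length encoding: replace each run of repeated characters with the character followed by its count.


Input: 'ssyww'
Operation: identify consecutive runs
Runs: 'ss' -> s2, 'y' -> y1, 'ww' -> w2
Encoded: s2y1w2


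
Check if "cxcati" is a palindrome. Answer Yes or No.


Input string: 'cxcati'
Reversed: 'itacxc'
Compare pairs: s[0]='c' vs s[5]='i' (mismatch), s[1]='x' vs s[4]='t' (mismatch), s[2]='c' vs s[3]='a' (mismatch)
Palindrome: No


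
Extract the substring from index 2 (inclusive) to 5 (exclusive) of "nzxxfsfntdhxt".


Input string: 'nzxxfsfntdhxt'
Operation: slice [2:5]
Extract characters: s[2]='x', s[3]='x', s[4]='f'
Result: xxf


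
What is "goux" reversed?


Input string: 'goux'
Operation: reverse character order
Original order: 'g' -> 'o' -> 'u' -> 'x'
Reversed order: 'x' -> 'u' -> 'o' -> 'g'
Result: xuog


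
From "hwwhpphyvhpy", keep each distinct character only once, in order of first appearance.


Input: 'hwwhpphyvhpy'
Operation: keep first occurrence of each character
Scan: s[0]='h' new -> keep; s[1]='w' new -> keep; s[2]='w' seen -> skip; s[3]='h' seen -> skip; s[4]='p' new -> keep; s[5]='p' seen -> skip; s[6]='h' seen -> skip; s[7]='y' new -> keep; s[8]='v' new -> keep; s[9]='h' seen -> skip; s[10]='p' seen -> skip; s[11]='y' seen -> skip
Result: hwpyv


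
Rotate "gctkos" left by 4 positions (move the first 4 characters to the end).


Input: 'gctkos', shift = 4
Operation: split at index 4 and swap parts
Front part s[0:4] = 'gctk'
Back part s[4:] = 'os'
Rotated = back + front = 'os' + 'gctk'
Result: osgctk


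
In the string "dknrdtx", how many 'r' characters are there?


Input string: 'dknrdtx'
Target character: 'r'
Scan each position: s[3]='r'
Matches found at indices: 3
Total: 1


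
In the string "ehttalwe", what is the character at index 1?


Input string: 'ehttalwe'
Operation: get character at index 1
Index mapping: s[0]='e', s[1]='h'
Result: 'h'


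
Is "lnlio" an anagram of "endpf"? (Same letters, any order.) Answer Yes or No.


String 1: 'endpf' -> sorted: 'defnp'
String 2: 'lnlio' -> sorted: 'illno'
Compare sorted forms: 'defnp' != 'illno'
Anagram: No


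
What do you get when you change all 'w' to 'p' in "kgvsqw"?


Input string: 'kgvsqw'
Operation: replace 'w' with 'p'
Positions of 'w': 5
After replacement: kgvsqp


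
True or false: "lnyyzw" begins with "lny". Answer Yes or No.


Input string: 'lnyyzw'
Prefix to check: 'lny'
First 3 characters of input: 'lny'
Match: True
Result: Yes
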